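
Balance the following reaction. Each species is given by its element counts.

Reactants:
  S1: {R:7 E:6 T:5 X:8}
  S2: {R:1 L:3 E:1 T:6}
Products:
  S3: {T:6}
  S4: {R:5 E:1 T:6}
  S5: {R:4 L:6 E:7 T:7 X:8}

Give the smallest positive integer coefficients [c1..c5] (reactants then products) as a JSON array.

R: 3·7+6·1 = 27 | 2·0+3·5+3·4 = 27
L: 3·0+6·3 = 18 | 2·0+3·0+3·6 = 18
E: 3·6+6·1 = 24 | 2·0+3·1+3·7 = 24
T: 3·5+6·6 = 51 | 2·6+3·6+3·7 = 51
X: 3·8+6·0 = 24 | 2·0+3·0+3·8 = 24
gcd(3,6,2,3,3) = 1

Coefficients: [3, 6, 2, 3, 3]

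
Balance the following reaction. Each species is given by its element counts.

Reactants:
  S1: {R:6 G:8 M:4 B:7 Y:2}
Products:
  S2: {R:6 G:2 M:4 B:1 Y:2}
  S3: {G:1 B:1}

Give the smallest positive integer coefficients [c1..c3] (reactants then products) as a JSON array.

R: 1·6 = 6 | 1·6+6·0 = 6
G: 1·8 = 8 | 1·2+6·1 = 8
M: 1·4 = 4 | 1·4+6·0 = 4
B: 1·7 = 7 | 1·1+6·1 = 7
Y: 1·2 = 2 | 1·2+6·0 = 2
gcd(1,1,6) = 1

Coefficients: [1, 1, 6]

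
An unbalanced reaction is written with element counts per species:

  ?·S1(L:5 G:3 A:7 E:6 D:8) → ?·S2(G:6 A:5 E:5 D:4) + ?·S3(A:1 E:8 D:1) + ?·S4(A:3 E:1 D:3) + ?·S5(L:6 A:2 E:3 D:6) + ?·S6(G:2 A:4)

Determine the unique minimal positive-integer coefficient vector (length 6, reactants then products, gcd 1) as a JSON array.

L: 6·5 = 30 | 2·0+1·0+3·0+5·6+3·0 = 30
G: 6·3 = 18 | 2·6+1·0+3·0+5·0+3·2 = 18
A: 6·7 = 42 | 2·5+1·1+3·3+5·2+3·4 = 42
E: 6·6 = 36 | 2·5+1·8+3·1+5·3+3·0 = 36
D: 6·8 = 48 | 2·4+1·1+3·3+5·6+3·0 = 48
gcd(6,2,1,3,5,3) = 1

Coefficients: [6, 2, 1, 3, 5, 3]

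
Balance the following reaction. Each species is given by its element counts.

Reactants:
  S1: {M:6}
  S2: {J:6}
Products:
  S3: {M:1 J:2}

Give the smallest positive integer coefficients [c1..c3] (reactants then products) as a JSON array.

Coefficients: [1, 2, 6]

M: 1·6+2·0 = 6 | 6·1 = 6
J: 1·0+2·6 = 12 | 6·2 = 12
gcd(1,2,6) = 1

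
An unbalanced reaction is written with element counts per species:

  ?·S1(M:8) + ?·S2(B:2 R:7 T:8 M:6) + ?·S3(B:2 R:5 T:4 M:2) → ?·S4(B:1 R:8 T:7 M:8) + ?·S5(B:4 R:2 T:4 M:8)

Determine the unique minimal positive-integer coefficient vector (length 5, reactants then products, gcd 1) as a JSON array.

Coefficients: [3, 3, 3, 4, 2]

B: 3·0+3·2+3·2 = 12 | 4·1+2·4 = 12
R: 3·0+3·7+3·5 = 36 | 4·8+2·2 = 36
T: 3·0+3·8+3·4 = 36 | 4·7+2·4 = 36
M: 3·8+3·6+3·2 = 48 | 4·8+2·8 = 48
gcd(3,3,3,4,2) = 1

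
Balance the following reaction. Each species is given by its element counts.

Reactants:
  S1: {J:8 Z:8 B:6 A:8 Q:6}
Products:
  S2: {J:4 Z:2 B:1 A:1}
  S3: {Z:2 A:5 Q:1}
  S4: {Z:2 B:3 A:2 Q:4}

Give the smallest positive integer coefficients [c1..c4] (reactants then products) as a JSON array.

J: 3·8 = 24 | 6·4+2·0+4·0 = 24
Z: 3·8 = 24 | 6·2+2·2+4·2 = 24
B: 3·6 = 18 | 6·1+2·0+4·3 = 18
A: 3·8 = 24 | 6·1+2·5+4·2 = 24
Q: 3·6 = 18 | 6·0+2·1+4·4 = 18
gcd(3,6,2,4) = 1

Coefficients: [3, 6, 2, 4]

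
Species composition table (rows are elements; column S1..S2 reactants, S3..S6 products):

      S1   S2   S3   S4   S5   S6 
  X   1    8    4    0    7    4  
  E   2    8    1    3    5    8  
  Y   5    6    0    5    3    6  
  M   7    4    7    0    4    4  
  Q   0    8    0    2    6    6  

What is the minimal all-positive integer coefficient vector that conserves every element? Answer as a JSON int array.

Coefficients: [3, 6, 3, 6, 5, 1]

X: 3·1+6·8 = 51 | 3·4+6·0+5·7+1·4 = 51
E: 3·2+6·8 = 54 | 3·1+6·3+5·5+1·8 = 54
Y: 3·5+6·6 = 51 | 3·0+6·5+5·3+1·6 = 51
M: 3·7+6·4 = 45 | 3·7+6·0+5·4+1·4 = 45
Q: 3·0+6·8 = 48 | 3·0+6·2+5·6+1·6 = 48
gcd(3,6,3,6,5,1) = 1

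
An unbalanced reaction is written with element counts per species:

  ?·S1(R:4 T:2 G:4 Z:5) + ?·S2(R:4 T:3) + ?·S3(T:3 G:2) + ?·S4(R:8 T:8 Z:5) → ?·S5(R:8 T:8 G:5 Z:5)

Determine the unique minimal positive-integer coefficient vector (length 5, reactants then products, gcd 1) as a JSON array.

Coefficients: [5, 5, 5, 1, 6]

R: 5·4+5·4+5·0+1·8 = 48 | 6·8 = 48
T: 5·2+5·3+5·3+1·8 = 48 | 6·8 = 48
G: 5·4+5·0+5·2+1·0 = 30 | 6·5 = 30
Z: 5·5+5·0+5·0+1·5 = 30 | 6·5 = 30
gcd(5,5,5,1,6) = 1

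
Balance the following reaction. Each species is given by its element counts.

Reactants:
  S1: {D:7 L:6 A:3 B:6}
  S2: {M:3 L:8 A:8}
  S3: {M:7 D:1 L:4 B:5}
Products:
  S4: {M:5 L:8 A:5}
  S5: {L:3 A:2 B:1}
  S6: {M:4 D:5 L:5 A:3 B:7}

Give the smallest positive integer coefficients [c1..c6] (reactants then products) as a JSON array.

M: 3·0+4·3+4·7 = 40 | 4·5+3·0+5·4 = 40
D: 3·7+4·0+4·1 = 25 | 4·0+3·0+5·5 = 25
L: 3·6+4·8+4·4 = 66 | 4·8+3·3+5·5 = 66
A: 3·3+4·8+4·0 = 41 | 4·5+3·2+5·3 = 41
B: 3·6+4·0+4·5 = 38 | 4·0+3·1+5·7 = 38
gcd(3,4,4,4,3,5) = 1

Coefficients: [3, 4, 4, 4, 3, 5]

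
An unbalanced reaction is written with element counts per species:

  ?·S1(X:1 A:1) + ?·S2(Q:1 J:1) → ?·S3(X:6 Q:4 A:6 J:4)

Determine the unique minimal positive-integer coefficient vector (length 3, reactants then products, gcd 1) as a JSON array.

Coefficients: [6, 4, 1]

X: 6·1+4·0 = 6 | 1·6 = 6
Q: 6·0+4·1 = 4 | 1·4 = 4
A: 6·1+4·0 = 6 | 1·6 = 6
J: 6·0+4·1 = 4 | 1·4 = 4
gcd(6,4,1) = 1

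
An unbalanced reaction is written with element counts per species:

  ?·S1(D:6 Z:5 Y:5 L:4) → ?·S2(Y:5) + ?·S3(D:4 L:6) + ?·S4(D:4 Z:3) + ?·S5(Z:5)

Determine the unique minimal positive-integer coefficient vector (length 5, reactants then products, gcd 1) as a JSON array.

D: 6·6 = 36 | 6·0+4·4+5·4+3·0 = 36
Z: 6·5 = 30 | 6·0+4·0+5·3+3·5 = 30
Y: 6·5 = 30 | 6·5+4·0+5·0+3·0 = 30
L: 6·4 = 24 | 6·0+4·6+5·0+3·0 = 24
gcd(6,6,4,5,3) = 1

Coefficients: [6, 6, 4, 5, 3]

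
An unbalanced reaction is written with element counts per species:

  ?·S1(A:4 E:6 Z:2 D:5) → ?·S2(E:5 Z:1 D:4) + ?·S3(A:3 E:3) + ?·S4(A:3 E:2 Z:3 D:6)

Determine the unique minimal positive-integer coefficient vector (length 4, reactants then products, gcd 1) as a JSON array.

Coefficients: [6, 3, 5, 3]

A: 6·4 = 24 | 3·0+5·3+3·3 = 24
E: 6·6 = 36 | 3·5+5·3+3·2 = 36
Z: 6·2 = 12 | 3·1+5·0+3·3 = 12
D: 6·5 = 30 | 3·4+5·0+3·6 = 30
gcd(6,3,5,3) = 1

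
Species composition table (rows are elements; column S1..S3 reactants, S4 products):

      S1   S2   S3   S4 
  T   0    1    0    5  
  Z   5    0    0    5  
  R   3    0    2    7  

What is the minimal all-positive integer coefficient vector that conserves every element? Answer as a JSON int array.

T: 1·0+5·1+2·0 = 5 | 1·5 = 5
Z: 1·5+5·0+2·0 = 5 | 1·5 = 5
R: 1·3+5·0+2·2 = 7 | 1·7 = 7
gcd(1,5,2,1) = 1

Coefficients: [1, 5, 2, 1]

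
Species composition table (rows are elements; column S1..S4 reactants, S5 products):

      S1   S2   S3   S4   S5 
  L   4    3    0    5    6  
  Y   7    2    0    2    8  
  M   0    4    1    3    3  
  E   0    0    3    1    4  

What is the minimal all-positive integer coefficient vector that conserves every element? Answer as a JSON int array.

Coefficients: [4, 1, 5, 1, 4]

L: 4·4+1·3+5·0+1·5 = 24 | 4·6 = 24
Y: 4·7+1·2+5·0+1·2 = 32 | 4·8 = 32
M: 4·0+1·4+5·1+1·3 = 12 | 4·3 = 12
E: 4·0+1·0+5·3+1·1 = 16 | 4·4 = 16
gcd(4,1,5,1,4) = 1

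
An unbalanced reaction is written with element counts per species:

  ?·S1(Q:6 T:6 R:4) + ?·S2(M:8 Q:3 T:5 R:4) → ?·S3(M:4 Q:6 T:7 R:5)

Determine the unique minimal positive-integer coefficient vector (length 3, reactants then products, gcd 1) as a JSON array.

M: 3·0+2·8 = 16 | 4·4 = 16
Q: 3·6+2·3 = 24 | 4·6 = 24
T: 3·6+2·5 = 28 | 4·7 = 28
R: 3·4+2·4 = 20 | 4·5 = 20
gcd(3,2,4) = 1

Coefficients: [3, 2, 4]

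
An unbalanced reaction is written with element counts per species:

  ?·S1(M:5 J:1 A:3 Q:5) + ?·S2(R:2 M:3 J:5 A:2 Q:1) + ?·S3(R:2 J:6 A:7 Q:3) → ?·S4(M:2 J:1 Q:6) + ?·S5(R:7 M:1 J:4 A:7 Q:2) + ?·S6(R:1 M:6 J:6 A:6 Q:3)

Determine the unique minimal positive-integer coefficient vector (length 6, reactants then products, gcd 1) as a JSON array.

Coefficients: [5, 4, 2, 3, 1, 5]

R: 5·0+4·2+2·2 = 12 | 3·0+1·7+5·1 = 12
M: 5·5+4·3+2·0 = 37 | 3·2+1·1+5·6 = 37
J: 5·1+4·5+2·6 = 37 | 3·1+1·4+5·6 = 37
A: 5·3+4·2+2·7 = 37 | 3·0+1·7+5·6 = 37
Q: 5·5+4·1+2·3 = 35 | 3·6+1·2+5·3 = 35
gcd(5,4,2,3,1,5) = 1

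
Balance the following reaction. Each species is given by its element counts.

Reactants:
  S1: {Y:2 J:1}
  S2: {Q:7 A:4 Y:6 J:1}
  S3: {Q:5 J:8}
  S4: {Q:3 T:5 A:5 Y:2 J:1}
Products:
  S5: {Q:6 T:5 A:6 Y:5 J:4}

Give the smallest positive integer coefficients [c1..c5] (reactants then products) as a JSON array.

Q: 3·0+1·7+1·5+4·3 = 24 | 4·6 = 24
T: 3·0+1·0+1·0+4·5 = 20 | 4·5 = 20
A: 3·0+1·4+1·0+4·5 = 24 | 4·6 = 24
Y: 3·2+1·6+1·0+4·2 = 20 | 4·5 = 20
J: 3·1+1·1+1·8+4·1 = 16 | 4·4 = 16
gcd(3,1,1,4,4) = 1

Coefficients: [3, 1, 1, 4, 4]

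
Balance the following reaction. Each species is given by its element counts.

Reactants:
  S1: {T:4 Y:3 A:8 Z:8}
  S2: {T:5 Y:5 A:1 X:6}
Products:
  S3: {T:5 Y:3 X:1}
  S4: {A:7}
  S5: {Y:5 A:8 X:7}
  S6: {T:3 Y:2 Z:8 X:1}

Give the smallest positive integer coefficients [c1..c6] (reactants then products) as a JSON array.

T: 5·4+4·5 = 40 | 5·5+4·0+2·0+5·3 = 40
Y: 5·3+4·5 = 35 | 5·3+4·0+2·5+5·2 = 35
A: 5·8+4·1 = 44 | 5·0+4·7+2·8+5·0 = 44
Z: 5·8+4·0 = 40 | 5·0+4·0+2·0+5·8 = 40
X: 5·0+4·6 = 24 | 5·1+4·0+2·7+5·1 = 24
gcd(5,4,5,4,2,5) = 1

Coefficients: [5, 4, 5, 4, 2, 5]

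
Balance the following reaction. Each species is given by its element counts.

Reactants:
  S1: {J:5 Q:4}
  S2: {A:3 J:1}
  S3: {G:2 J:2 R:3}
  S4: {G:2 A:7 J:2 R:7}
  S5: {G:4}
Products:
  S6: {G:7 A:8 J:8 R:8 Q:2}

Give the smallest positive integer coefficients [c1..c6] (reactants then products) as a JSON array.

Coefficients: [2, 6, 6, 2, 3, 4]

G: 2·0+6·0+6·2+2·2+3·4 = 28 | 4·7 = 28
A: 2·0+6·3+6·0+2·7+3·0 = 32 | 4·8 = 32
J: 2·5+6·1+6·2+2·2+3·0 = 32 | 4·8 = 32
R: 2·0+6·0+6·3+2·7+3·0 = 32 | 4·8 = 32
Q: 2·4+6·0+6·0+2·0+3·0 = 8 | 4·2 = 8
gcd(2,6,6,2,3,4) = 1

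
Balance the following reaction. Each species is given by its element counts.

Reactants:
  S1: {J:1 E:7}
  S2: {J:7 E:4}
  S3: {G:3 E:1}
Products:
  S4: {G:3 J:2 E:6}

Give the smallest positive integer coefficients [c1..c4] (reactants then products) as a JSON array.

G: 3·0+1·0+5·3 = 15 | 5·3 = 15
J: 3·1+1·7+5·0 = 10 | 5·2 = 10
E: 3·7+1·4+5·1 = 30 | 5·6 = 30
gcd(3,1,5,5) = 1

Coefficients: [3, 1, 5, 5]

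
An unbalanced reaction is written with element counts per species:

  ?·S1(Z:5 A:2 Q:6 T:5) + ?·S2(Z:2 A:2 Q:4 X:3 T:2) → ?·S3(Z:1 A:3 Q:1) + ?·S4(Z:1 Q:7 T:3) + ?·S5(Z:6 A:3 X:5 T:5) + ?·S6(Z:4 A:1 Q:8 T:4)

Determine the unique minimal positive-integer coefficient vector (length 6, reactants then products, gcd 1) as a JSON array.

Z: 6·5+5·2 = 40 | 3·1+3·1+3·6+4·4 = 40
A: 6·2+5·2 = 22 | 3·3+3·0+3·3+4·1 = 22
Q: 6·6+5·4 = 56 | 3·1+3·7+3·0+4·8 = 56
X: 6·0+5·3 = 15 | 3·0+3·0+3·5+4·0 = 15
T: 6·5+5·2 = 40 | 3·0+3·3+3·5+4·4 = 40
gcd(6,5,3,3,3,4) = 1

Coefficients: [6, 5, 3, 3, 3, 4]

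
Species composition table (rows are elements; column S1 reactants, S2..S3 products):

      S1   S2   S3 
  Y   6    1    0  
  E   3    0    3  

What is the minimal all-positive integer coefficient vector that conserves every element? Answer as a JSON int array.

Y: 1·6 = 6 | 6·1+1·0 = 6
E: 1·3 = 3 | 6·0+1·3 = 3
gcd(1,6,1) = 1

Coefficients: [1, 6, 1]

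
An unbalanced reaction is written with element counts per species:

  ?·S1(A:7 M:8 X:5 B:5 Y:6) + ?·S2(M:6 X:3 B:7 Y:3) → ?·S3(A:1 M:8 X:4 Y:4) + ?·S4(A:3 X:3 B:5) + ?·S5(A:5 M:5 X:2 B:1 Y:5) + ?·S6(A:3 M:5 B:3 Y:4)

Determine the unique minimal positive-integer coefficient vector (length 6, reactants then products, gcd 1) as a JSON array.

Coefficients: [6, 1, 3, 5, 3, 3]

A: 6·7+1·0 = 42 | 3·1+5·3+3·5+3·3 = 42
M: 6·8+1·6 = 54 | 3·8+5·0+3·5+3·5 = 54
X: 6·5+1·3 = 33 | 3·4+5·3+3·2+3·0 = 33
B: 6·5+1·7 = 37 | 3·0+5·5+3·1+3·3 = 37
Y: 6·6+1·3 = 39 | 3·4+5·0+3·5+3·4 = 39
gcd(6,1,3,5,3,3) = 1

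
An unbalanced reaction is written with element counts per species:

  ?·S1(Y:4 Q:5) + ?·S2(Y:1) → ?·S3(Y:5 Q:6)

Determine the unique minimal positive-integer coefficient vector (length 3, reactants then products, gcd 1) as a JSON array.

Coefficients: [6, 1, 5]

Y: 6·4+1·1 = 25 | 5·5 = 25
Q: 6·5+1·0 = 30 | 5·6 = 30
gcd(6,1,5) = 1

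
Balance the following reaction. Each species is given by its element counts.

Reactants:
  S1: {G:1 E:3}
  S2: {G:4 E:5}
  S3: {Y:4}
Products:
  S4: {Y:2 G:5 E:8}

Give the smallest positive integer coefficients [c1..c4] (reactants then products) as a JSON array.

Y: 2·0+2·0+1·4 = 4 | 2·2 = 4
G: 2·1+2·4+1·0 = 10 | 2·5 = 10
E: 2·3+2·5+1·0 = 16 | 2·8 = 16
gcd(2,2,1,2) = 1

Coefficients: [2, 2, 1, 2]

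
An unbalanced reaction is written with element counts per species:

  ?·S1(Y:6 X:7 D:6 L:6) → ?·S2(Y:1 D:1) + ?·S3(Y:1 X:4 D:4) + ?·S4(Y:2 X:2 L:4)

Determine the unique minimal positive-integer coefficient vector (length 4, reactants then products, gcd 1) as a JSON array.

Coefficients: [2, 4, 2, 3]

Y: 2·6 = 12 | 4·1+2·1+3·2 = 12
X: 2·7 = 14 | 4·0+2·4+3·2 = 14
D: 2·6 = 12 | 4·1+2·4+3·0 = 12
L: 2·6 = 12 | 4·0+2·0+3·4 = 12
gcd(2,4,2,3) = 1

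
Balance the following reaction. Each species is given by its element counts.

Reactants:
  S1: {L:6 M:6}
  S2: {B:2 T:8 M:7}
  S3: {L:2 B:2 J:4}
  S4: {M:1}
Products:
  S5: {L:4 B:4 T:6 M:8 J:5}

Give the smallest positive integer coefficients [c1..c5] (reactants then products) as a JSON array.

Coefficients: [1, 3, 5, 5, 4]

L: 1·6+3·0+5·2+5·0 = 16 | 4·4 = 16
B: 1·0+3·2+5·2+5·0 = 16 | 4·4 = 16
T: 1·0+3·8+5·0+5·0 = 24 | 4·6 = 24
M: 1·6+3·7+5·0+5·1 = 32 | 4·8 = 32
J: 1·0+3·0+5·4+5·0 = 20 | 4·5 = 20
gcd(1,3,5,5,4) = 1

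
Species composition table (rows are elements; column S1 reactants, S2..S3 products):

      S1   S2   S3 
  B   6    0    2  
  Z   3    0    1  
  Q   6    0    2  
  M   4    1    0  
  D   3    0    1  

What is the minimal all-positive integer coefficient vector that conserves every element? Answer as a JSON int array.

Coefficients: [1, 4, 3]

B: 1·6 = 6 | 4·0+3·2 = 6
Z: 1·3 = 3 | 4·0+3·1 = 3
Q: 1·6 = 6 | 4·0+3·2 = 6
M: 1·4 = 4 | 4·1+3·0 = 4
D: 1·3 = 3 | 4·0+3·1 = 3
gcd(1,4,3) = 1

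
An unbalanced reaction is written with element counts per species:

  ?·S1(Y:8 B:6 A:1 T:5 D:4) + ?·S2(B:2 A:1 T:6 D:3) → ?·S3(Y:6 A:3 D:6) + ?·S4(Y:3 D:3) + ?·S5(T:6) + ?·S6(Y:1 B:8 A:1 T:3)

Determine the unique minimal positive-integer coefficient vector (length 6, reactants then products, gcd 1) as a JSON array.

Y: 3·8+3·0 = 24 | 1·6+5·3+4·0+3·1 = 24
B: 3·6+3·2 = 24 | 1·0+5·0+4·0+3·8 = 24
A: 3·1+3·1 = 6 | 1·3+5·0+4·0+3·1 = 6
T: 3·5+3·6 = 33 | 1·0+5·0+4·6+3·3 = 33
D: 3·4+3·3 = 21 | 1·6+5·3+4·0+3·0 = 21
gcd(3,3,1,5,4,3) = 1

Coefficients: [3, 3, 1, 5, 4, 3]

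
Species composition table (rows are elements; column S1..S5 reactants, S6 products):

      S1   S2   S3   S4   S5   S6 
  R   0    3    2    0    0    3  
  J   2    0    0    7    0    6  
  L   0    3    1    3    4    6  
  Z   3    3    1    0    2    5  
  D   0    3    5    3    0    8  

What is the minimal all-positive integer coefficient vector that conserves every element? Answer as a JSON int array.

Coefficients: [4, 2, 6, 4, 3, 6]

R: 4·0+2·3+6·2+4·0+3·0 = 18 | 6·3 = 18
J: 4·2+2·0+6·0+4·7+3·0 = 36 | 6·6 = 36
L: 4·0+2·3+6·1+4·3+3·4 = 36 | 6·6 = 36
Z: 4·3+2·3+6·1+4·0+3·2 = 30 | 6·5 = 30
D: 4·0+2·3+6·5+4·3+3·0 = 48 | 6·8 = 48
gcd(4,2,6,4,3,6) = 1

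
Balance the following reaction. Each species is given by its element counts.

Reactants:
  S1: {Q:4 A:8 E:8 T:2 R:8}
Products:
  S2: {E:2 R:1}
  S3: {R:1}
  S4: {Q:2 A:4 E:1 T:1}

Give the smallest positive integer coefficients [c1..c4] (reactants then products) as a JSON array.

Q: 1·4 = 4 | 3·0+5·0+2·2 = 4
A: 1·8 = 8 | 3·0+5·0+2·4 = 8
E: 1·8 = 8 | 3·2+5·0+2·1 = 8
T: 1·2 = 2 | 3·0+5·0+2·1 = 2
R: 1·8 = 8 | 3·1+5·1+2·0 = 8
gcd(1,3,5,2) = 1

Coefficients: [1, 3, 5, 2]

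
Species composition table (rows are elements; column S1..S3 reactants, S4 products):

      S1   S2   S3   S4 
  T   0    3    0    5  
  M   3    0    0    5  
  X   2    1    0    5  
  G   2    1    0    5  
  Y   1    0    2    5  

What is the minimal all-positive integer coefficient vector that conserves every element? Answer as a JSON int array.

Coefficients: [5, 5, 5, 3]

T: 5·0+5·3+5·0 = 15 | 3·5 = 15
M: 5·3+5·0+5·0 = 15 | 3·5 = 15
X: 5·2+5·1+5·0 = 15 | 3·5 = 15
G: 5·2+5·1+5·0 = 15 | 3·5 = 15
Y: 5·1+5·0+5·2 = 15 | 3·5 = 15
gcd(5,5,5,3) = 1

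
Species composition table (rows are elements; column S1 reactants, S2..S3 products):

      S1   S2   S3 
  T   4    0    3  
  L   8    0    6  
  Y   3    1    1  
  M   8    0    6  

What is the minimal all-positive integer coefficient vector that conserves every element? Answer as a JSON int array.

Coefficients: [3, 5, 4]

T: 3·4 = 12 | 5·0+4·3 = 12
L: 3·8 = 24 | 5·0+4·6 = 24
Y: 3·3 = 9 | 5·1+4·1 = 9
M: 3·8 = 24 | 5·0+4·6 = 24
gcd(3,5,4) = 1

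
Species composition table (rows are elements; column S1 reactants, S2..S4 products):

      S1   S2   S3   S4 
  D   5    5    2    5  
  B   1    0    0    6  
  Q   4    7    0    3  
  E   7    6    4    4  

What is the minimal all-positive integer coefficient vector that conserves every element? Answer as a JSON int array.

D: 6·5 = 30 | 3·5+5·2+1·5 = 30
B: 6·1 = 6 | 3·0+5·0+1·6 = 6
Q: 6·4 = 24 | 3·7+5·0+1·3 = 24
E: 6·7 = 42 | 3·6+5·4+1·4 = 42
gcd(6,3,5,1) = 1

Coefficients: [6, 3, 5, 1]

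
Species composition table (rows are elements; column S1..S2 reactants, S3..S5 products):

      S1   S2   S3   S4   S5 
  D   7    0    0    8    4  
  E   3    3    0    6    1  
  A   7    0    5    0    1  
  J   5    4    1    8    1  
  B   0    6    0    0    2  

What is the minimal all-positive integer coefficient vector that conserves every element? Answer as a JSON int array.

Coefficients: [4, 1, 5, 2, 3]

D: 4·7+1·0 = 28 | 5·0+2·8+3·4 = 28
E: 4·3+1·3 = 15 | 5·0+2·6+3·1 = 15
A: 4·7+1·0 = 28 | 5·5+2·0+3·1 = 28
J: 4·5+1·4 = 24 | 5·1+2·8+3·1 = 24
B: 4·0+1·6 = 6 | 5·0+2·0+3·2 = 6
gcd(4,1,5,2,3) = 1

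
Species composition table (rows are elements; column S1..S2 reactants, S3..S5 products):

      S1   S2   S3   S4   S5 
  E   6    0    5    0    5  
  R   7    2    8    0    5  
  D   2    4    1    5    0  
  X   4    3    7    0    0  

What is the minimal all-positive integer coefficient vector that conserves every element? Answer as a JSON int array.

E: 5·6+5·0 = 30 | 5·5+5·0+1·5 = 30
R: 5·7+5·2 = 45 | 5·8+5·0+1·5 = 45
D: 5·2+5·4 = 30 | 5·1+5·5+1·0 = 30
X: 5·4+5·3 = 35 | 5·7+5·0+1·0 = 35
gcd(5,5,5,5,1) = 1

Coefficients: [5, 5, 5, 5, 1]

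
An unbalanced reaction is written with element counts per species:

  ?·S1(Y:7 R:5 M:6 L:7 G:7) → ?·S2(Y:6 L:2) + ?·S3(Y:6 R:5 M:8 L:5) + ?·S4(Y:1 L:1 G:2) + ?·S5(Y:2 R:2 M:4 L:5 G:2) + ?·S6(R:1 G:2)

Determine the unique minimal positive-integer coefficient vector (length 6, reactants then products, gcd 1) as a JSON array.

Coefficients: [4, 1, 2, 6, 2, 6]

Y: 4·7 = 28 | 1·6+2·6+6·1+2·2+6·0 = 28
R: 4·5 = 20 | 1·0+2·5+6·0+2·2+6·1 = 20
M: 4·6 = 24 | 1·0+2·8+6·0+2·4+6·0 = 24
L: 4·7 = 28 | 1·2+2·5+6·1+2·5+6·0 = 28
G: 4·7 = 28 | 1·0+2·0+6·2+2·2+6·2 = 28
gcd(4,1,2,6,2,6) = 1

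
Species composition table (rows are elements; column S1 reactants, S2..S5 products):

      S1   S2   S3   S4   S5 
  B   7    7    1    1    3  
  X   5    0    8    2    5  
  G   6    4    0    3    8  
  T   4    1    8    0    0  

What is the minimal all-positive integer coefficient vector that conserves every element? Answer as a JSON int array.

Coefficients: [5, 4, 2, 2, 1]

B: 5·7 = 35 | 4·7+2·1+2·1+1·3 = 35
X: 5·5 = 25 | 4·0+2·8+2·2+1·5 = 25
G: 5·6 = 30 | 4·4+2·0+2·3+1·8 = 30
T: 5·4 = 20 | 4·1+2·8+2·0+1·0 = 20
gcd(5,4,2,2,1) = 1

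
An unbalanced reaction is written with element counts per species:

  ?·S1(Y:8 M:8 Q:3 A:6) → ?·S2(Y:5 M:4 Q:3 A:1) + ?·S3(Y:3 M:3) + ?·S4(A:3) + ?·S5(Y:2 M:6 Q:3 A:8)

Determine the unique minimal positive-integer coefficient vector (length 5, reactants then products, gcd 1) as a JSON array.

Coefficients: [5, 4, 6, 6, 1]

Y: 5·8 = 40 | 4·5+6·3+6·0+1·2 = 40
M: 5·8 = 40 | 4·4+6·3+6·0+1·6 = 40
Q: 5·3 = 15 | 4·3+6·0+6·0+1·3 = 15
A: 5·6 = 30 | 4·1+6·0+6·3+1·8 = 30
gcd(5,4,6,6,1) = 1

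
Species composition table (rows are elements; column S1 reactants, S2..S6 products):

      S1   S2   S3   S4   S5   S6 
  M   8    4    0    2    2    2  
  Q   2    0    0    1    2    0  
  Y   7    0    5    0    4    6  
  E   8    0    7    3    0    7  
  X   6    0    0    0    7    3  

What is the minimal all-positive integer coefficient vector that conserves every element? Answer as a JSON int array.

M: 5·8 = 40 | 5·4+1·0+4·2+3·2+3·2 = 40
Q: 5·2 = 10 | 5·0+1·0+4·1+3·2+3·0 = 10
Y: 5·7 = 35 | 5·0+1·5+4·0+3·4+3·6 = 35
E: 5·8 = 40 | 5·0+1·7+4·3+3·0+3·7 = 40
X: 5·6 = 30 | 5·0+1·0+4·0+3·7+3·3 = 30
gcd(5,5,1,4,3,3) = 1

Coefficients: [5, 5, 1, 4, 3, 3]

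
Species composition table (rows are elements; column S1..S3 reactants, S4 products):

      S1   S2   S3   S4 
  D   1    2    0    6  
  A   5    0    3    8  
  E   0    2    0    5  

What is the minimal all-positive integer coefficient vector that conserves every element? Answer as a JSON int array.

D: 2·1+5·2+2·0 = 12 | 2·6 = 12
A: 2·5+5·0+2·3 = 16 | 2·8 = 16
E: 2·0+5·2+2·0 = 10 | 2·5 = 10
gcd(2,5,2,2) = 1

Coefficients: [2, 5, 2, 2]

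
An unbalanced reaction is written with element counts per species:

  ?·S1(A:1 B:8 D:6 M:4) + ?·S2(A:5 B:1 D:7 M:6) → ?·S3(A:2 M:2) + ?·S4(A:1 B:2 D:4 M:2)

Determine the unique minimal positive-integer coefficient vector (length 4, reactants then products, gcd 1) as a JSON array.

A: 1·1+2·5 = 11 | 3·2+5·1 = 11
B: 1·8+2·1 = 10 | 3·0+5·2 = 10
D: 1·6+2·7 = 20 | 3·0+5·4 = 20
M: 1·4+2·6 = 16 | 3·2+5·2 = 16
gcd(1,2,3,5) = 1

Coefficients: [1, 2, 3, 5]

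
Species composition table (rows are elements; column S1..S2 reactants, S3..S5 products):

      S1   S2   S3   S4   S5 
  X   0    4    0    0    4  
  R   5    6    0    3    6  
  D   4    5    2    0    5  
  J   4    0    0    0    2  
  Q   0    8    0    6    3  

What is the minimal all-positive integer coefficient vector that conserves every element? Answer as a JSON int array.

X: 3·0+6·4 = 24 | 6·0+5·0+6·4 = 24
R: 3·5+6·6 = 51 | 6·0+5·3+6·6 = 51
D: 3·4+6·5 = 42 | 6·2+5·0+6·5 = 42
J: 3·4+6·0 = 12 | 6·0+5·0+6·2 = 12
Q: 3·0+6·8 = 48 | 6·0+5·6+6·3 = 48
gcd(3,6,6,5,6) = 1

Coefficients: [3, 6, 6, 5, 6]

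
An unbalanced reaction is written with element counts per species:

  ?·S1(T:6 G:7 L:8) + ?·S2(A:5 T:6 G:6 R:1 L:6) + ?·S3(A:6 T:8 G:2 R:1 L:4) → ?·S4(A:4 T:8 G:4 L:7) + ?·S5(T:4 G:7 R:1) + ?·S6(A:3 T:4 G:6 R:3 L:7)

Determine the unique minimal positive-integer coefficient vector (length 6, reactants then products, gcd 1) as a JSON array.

Coefficients: [3, 1, 3, 5, 1, 1]

A: 3·0+1·5+3·6 = 23 | 5·4+1·0+1·3 = 23
T: 3·6+1·6+3·8 = 48 | 5·8+1·4+1·4 = 48
G: 3·7+1·6+3·2 = 33 | 5·4+1·7+1·6 = 33
R: 3·0+1·1+3·1 = 4 | 5·0+1·1+1·3 = 4
L: 3·8+1·6+3·4 = 42 | 5·7+1·0+1·7 = 42
gcd(3,1,3,5,1,1) = 1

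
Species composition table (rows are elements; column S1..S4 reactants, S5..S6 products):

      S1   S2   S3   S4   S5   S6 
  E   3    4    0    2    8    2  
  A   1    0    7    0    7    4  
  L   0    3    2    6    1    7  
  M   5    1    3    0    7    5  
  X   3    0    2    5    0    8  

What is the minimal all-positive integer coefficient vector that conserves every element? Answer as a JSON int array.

E: 6·3+5·4+6·0+2·2 = 42 | 4·8+5·2 = 42
A: 6·1+5·0+6·7+2·0 = 48 | 4·7+5·4 = 48
L: 6·0+5·3+6·2+2·6 = 39 | 4·1+5·7 = 39
M: 6·5+5·1+6·3+2·0 = 53 | 4·7+5·5 = 53
X: 6·3+5·0+6·2+2·5 = 40 | 4·0+5·8 = 40
gcd(6,5,6,2,4,5) = 1

Coefficients: [6, 5, 6, 2, 4, 5]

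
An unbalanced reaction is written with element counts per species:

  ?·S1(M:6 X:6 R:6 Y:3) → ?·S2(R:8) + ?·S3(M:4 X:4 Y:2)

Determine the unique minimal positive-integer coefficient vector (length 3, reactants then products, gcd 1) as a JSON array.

Coefficients: [4, 3, 6]

M: 4·6 = 24 | 3·0+6·4 = 24
X: 4·6 = 24 | 3·0+6·4 = 24
R: 4·6 = 24 | 3·8+6·0 = 24
Y: 4·3 = 12 | 3·0+6·2 = 12
gcd(4,3,6) = 1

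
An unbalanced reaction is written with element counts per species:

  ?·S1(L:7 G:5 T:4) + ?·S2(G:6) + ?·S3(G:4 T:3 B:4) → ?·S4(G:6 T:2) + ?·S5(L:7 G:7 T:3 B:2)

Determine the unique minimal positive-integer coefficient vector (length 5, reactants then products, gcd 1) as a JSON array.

L: 4·7+5·0+2·0 = 28 | 5·0+4·7 = 28
G: 4·5+5·6+2·4 = 58 | 5·6+4·7 = 58
T: 4·4+5·0+2·3 = 22 | 5·2+4·3 = 22
B: 4·0+5·0+2·4 = 8 | 5·0+4·2 = 8
gcd(4,5,2,5,4) = 1

Coefficients: [4, 5, 2, 5, 4]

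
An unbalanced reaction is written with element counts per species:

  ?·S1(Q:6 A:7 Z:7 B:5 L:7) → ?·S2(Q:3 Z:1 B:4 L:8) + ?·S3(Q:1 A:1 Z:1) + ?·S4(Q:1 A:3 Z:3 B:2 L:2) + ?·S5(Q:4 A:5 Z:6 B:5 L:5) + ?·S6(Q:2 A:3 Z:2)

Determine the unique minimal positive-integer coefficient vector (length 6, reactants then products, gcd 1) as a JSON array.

Coefficients: [6, 3, 5, 4, 2, 5]

Q: 6·6 = 36 | 3·3+5·1+4·1+2·4+5·2 = 36
A: 6·7 = 42 | 3·0+5·1+4·3+2·5+5·3 = 42
Z: 6·7 = 42 | 3·1+5·1+4·3+2·6+5·2 = 42
B: 6·5 = 30 | 3·4+5·0+4·2+2·5+5·0 = 30
L: 6·7 = 42 | 3·8+5·0+4·2+2·5+5·0 = 42
gcd(6,3,5,4,2,5) = 1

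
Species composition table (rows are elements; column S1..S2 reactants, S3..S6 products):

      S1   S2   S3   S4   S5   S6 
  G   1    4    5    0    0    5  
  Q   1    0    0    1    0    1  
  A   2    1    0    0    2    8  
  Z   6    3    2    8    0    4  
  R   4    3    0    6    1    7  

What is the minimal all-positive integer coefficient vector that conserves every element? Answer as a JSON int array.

Coefficients: [6, 6, 5, 5, 5, 1]

G: 6·1+6·4 = 30 | 5·5+5·0+5·0+1·5 = 30
Q: 6·1+6·0 = 6 | 5·0+5·1+5·0+1·1 = 6
A: 6·2+6·1 = 18 | 5·0+5·0+5·2+1·8 = 18
Z: 6·6+6·3 = 54 | 5·2+5·8+5·0+1·4 = 54
R: 6·4+6·3 = 42 | 5·0+5·6+5·1+1·7 = 42
gcd(6,6,5,5,5,1) = 1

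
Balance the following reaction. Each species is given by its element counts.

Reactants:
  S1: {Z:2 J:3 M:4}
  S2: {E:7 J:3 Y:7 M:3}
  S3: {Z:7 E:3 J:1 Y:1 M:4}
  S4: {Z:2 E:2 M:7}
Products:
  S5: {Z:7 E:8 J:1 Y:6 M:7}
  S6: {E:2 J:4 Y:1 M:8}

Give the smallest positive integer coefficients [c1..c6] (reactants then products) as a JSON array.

Z: 3·2+3·0+1·7+4·2 = 21 | 3·7+4·0 = 21
E: 3·0+3·7+1·3+4·2 = 32 | 3·8+4·2 = 32
J: 3·3+3·3+1·1+4·0 = 19 | 3·1+4·4 = 19
Y: 3·0+3·7+1·1+4·0 = 22 | 3·6+4·1 = 22
M: 3·4+3·3+1·4+4·7 = 53 | 3·7+4·8 = 53
gcd(3,3,1,4,3,4) = 1

Coefficients: [3, 3, 1, 4, 3, 4]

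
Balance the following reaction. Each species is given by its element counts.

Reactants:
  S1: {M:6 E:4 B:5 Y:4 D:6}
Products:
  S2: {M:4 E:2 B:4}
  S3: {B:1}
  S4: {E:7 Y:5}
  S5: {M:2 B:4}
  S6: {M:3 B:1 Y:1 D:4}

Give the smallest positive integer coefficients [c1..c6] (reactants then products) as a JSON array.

Coefficients: [4, 1, 6, 2, 1, 6]

M: 4·6 = 24 | 1·4+6·0+2·0+1·2+6·3 = 24
E: 4·4 = 16 | 1·2+6·0+2·7+1·0+6·0 = 16
B: 4·5 = 20 | 1·4+6·1+2·0+1·4+6·1 = 20
Y: 4·4 = 16 | 1·0+6·0+2·5+1·0+6·1 = 16
D: 4·6 = 24 | 1·0+6·0+2·0+1·0+6·4 = 24
gcd(4,1,6,2,1,6) = 1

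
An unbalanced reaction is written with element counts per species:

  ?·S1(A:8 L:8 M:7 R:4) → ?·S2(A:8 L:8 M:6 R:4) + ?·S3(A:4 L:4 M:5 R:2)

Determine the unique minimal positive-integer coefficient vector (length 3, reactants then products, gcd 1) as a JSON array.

Coefficients: [4, 3, 2]

A: 4·8 = 32 | 3·8+2·4 = 32
L: 4·8 = 32 | 3·8+2·4 = 32
M: 4·7 = 28 | 3·6+2·5 = 28
R: 4·4 = 16 | 3·4+2·2 = 16
gcd(4,3,2) = 1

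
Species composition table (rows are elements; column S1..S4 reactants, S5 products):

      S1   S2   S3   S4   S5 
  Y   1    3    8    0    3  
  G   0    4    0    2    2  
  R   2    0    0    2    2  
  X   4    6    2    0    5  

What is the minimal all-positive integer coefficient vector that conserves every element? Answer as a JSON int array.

Y: 4·1+2·3+1·8+2·0 = 18 | 6·3 = 18
G: 4·0+2·4+1·0+2·2 = 12 | 6·2 = 12
R: 4·2+2·0+1·0+2·2 = 12 | 6·2 = 12
X: 4·4+2·6+1·2+2·0 = 30 | 6·5 = 30
gcd(4,2,1,2,6) = 1

Coefficients: [4, 2, 1, 2, 6]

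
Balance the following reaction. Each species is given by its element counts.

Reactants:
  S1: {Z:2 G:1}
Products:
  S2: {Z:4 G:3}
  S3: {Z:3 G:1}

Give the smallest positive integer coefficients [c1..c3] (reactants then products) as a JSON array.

Coefficients: [5, 1, 2]

Z: 5·2 = 10 | 1·4+2·3 = 10
G: 5·1 = 5 | 1·3+2·1 = 5
gcd(5,1,2) = 1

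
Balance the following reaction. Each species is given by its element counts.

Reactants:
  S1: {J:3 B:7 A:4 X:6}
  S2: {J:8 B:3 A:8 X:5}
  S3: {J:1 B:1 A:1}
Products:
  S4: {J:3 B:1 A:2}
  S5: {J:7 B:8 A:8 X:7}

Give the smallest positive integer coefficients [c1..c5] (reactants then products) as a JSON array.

J: 3·3+2·8+6·1 = 31 | 1·3+4·7 = 31
B: 3·7+2·3+6·1 = 33 | 1·1+4·8 = 33
A: 3·4+2·8+6·1 = 34 | 1·2+4·8 = 34
X: 3·6+2·5+6·0 = 28 | 1·0+4·7 = 28
gcd(3,2,6,1,4) = 1

Coefficients: [3, 2, 6, 1, 4]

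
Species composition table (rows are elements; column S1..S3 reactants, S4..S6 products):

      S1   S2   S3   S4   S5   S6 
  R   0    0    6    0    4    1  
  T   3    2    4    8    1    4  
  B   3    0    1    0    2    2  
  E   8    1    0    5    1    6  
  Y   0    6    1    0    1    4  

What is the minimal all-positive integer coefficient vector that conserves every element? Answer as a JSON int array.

R: 5·0+4·0+3·6 = 18 | 1·0+3·4+6·1 = 18
T: 5·3+4·2+3·4 = 35 | 1·8+3·1+6·4 = 35
B: 5·3+4·0+3·1 = 18 | 1·0+3·2+6·2 = 18
E: 5·8+4·1+3·0 = 44 | 1·5+3·1+6·6 = 44
Y: 5·0+4·6+3·1 = 27 | 1·0+3·1+6·4 = 27
gcd(5,4,3,1,3,6) = 1

Coefficients: [5, 4, 3, 1, 3, 6]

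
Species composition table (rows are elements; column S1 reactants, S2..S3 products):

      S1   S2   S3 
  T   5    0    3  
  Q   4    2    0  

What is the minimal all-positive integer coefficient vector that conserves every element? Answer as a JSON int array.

Coefficients: [3, 6, 5]

T: 3·5 = 15 | 6·0+5·3 = 15
Q: 3·4 = 12 | 6·2+5·0 = 12
gcd(3,6,5) = 1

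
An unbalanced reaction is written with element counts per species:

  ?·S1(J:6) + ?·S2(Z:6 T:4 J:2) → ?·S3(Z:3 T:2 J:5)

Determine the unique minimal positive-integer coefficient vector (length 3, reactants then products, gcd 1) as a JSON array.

Z: 4·0+3·6 = 18 | 6·3 = 18
T: 4·0+3·4 = 12 | 6·2 = 12
J: 4·6+3·2 = 30 | 6·5 = 30
gcd(4,3,6) = 1

Coefficients: [4, 3, 6]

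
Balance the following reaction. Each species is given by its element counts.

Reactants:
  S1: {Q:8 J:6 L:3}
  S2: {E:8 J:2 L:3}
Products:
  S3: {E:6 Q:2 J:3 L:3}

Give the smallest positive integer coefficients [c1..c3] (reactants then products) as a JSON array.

Coefficients: [1, 3, 4]

E: 1·0+3·8 = 24 | 4·6 = 24
Q: 1·8+3·0 = 8 | 4·2 = 8
J: 1·6+3·2 = 12 | 4·3 = 12
L: 1·3+3·3 = 12 | 4·3 = 12
gcd(1,3,4) = 1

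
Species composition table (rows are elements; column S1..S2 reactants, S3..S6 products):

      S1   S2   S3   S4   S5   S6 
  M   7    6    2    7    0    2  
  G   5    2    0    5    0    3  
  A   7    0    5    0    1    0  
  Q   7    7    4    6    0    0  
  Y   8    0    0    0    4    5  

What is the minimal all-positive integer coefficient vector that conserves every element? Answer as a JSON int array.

M: 5·7+1·6 = 41 | 6·2+3·7+5·0+4·2 = 41
G: 5·5+1·2 = 27 | 6·0+3·5+5·0+4·3 = 27
A: 5·7+1·0 = 35 | 6·5+3·0+5·1+4·0 = 35
Q: 5·7+1·7 = 42 | 6·4+3·6+5·0+4·0 = 42
Y: 5·8+1·0 = 40 | 6·0+3·0+5·4+4·5 = 40
gcd(5,1,6,3,5,4) = 1

Coefficients: [5, 1, 6, 3, 5, 4]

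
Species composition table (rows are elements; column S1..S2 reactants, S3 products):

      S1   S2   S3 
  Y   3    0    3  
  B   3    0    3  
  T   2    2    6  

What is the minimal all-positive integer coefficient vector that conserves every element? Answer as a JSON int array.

Coefficients: [1, 2, 1]

Y: 1·3+2·0 = 3 | 1·3 = 3
B: 1·3+2·0 = 3 | 1·3 = 3
T: 1·2+2·2 = 6 | 1·6 = 6
gcd(1,2,1) = 1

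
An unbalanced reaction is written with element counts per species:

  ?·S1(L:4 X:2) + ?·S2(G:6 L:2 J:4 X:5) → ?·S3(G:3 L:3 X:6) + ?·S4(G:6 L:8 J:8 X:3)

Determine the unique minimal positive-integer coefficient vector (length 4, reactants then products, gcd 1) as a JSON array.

Coefficients: [5, 4, 4, 2]

G: 5·0+4·6 = 24 | 4·3+2·6 = 24
L: 5·4+4·2 = 28 | 4·3+2·8 = 28
J: 5·0+4·4 = 16 | 4·0+2·8 = 16
X: 5·2+4·5 = 30 | 4·6+2·3 = 30
gcd(5,4,4,2) = 1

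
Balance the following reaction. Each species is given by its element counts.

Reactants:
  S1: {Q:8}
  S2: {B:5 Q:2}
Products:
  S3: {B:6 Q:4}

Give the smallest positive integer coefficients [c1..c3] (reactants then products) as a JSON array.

B: 1·0+6·5 = 30 | 5·6 = 30
Q: 1·8+6·2 = 20 | 5·4 = 20
gcd(1,6,5) = 1

Coefficients: [1, 6, 5]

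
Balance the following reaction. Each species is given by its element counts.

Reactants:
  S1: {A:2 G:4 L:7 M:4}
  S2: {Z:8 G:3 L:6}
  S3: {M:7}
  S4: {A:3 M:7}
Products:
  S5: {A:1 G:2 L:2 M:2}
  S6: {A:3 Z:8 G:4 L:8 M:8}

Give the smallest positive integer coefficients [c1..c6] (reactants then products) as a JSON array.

A: 2·2+6·0+1·0+5·3 = 19 | 1·1+6·3 = 19
Z: 2·0+6·8+1·0+5·0 = 48 | 1·0+6·8 = 48
G: 2·4+6·3+1·0+5·0 = 26 | 1·2+6·4 = 26
L: 2·7+6·6+1·0+5·0 = 50 | 1·2+6·8 = 50
M: 2·4+6·0+1·7+5·7 = 50 | 1·2+6·8 = 50
gcd(2,6,1,5,1,6) = 1

Coefficients: [2, 6, 1, 5, 1, 6]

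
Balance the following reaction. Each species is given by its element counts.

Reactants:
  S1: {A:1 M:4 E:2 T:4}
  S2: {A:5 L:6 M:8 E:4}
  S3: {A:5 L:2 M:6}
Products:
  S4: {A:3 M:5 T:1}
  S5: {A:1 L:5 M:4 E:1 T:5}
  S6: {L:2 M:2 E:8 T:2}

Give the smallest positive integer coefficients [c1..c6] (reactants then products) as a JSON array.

A: 5·1+2·5+1·5 = 20 | 6·3+2·1+2·0 = 20
L: 5·0+2·6+1·2 = 14 | 6·0+2·5+2·2 = 14
M: 5·4+2·8+1·6 = 42 | 6·5+2·4+2·2 = 42
E: 5·2+2·4+1·0 = 18 | 6·0+2·1+2·8 = 18
T: 5·4+2·0+1·0 = 20 | 6·1+2·5+2·2 = 20
gcd(5,2,1,6,2,2) = 1

Coefficients: [5, 2, 1, 6, 2, 2]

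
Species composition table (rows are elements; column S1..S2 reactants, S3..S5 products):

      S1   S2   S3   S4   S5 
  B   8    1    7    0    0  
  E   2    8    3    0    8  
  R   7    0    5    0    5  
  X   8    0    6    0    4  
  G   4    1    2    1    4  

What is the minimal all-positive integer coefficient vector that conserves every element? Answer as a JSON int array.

Coefficients: [5, 2, 6, 6, 1]

B: 5·8+2·1 = 42 | 6·7+6·0+1·0 = 42
E: 5·2+2·8 = 26 | 6·3+6·0+1·8 = 26
R: 5·7+2·0 = 35 | 6·5+6·0+1·5 = 35
X: 5·8+2·0 = 40 | 6·6+6·0+1·4 = 40
G: 5·4+2·1 = 22 | 6·2+6·1+1·4 = 22
gcd(5,2,6,6,1) = 1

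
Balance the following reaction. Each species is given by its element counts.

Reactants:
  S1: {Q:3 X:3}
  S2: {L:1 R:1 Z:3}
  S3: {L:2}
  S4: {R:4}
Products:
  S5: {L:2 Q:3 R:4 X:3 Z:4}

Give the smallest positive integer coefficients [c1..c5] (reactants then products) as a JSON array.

Coefficients: [3, 4, 1, 2, 3]

L: 3·0+4·1+1·2+2·0 = 6 | 3·2 = 6
Q: 3·3+4·0+1·0+2·0 = 9 | 3·3 = 9
R: 3·0+4·1+1·0+2·4 = 12 | 3·4 = 12
X: 3·3+4·0+1·0+2·0 = 9 | 3·3 = 9
Z: 3·0+4·3+1·0+2·0 = 12 | 3·4 = 12
gcd(3,4,1,2,3) = 1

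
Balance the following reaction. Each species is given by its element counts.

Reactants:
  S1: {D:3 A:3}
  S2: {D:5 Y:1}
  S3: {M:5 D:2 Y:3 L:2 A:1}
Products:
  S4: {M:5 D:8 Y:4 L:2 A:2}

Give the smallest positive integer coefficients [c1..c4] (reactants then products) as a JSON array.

M: 1·0+3·0+3·5 = 15 | 3·5 = 15
D: 1·3+3·5+3·2 = 24 | 3·8 = 24
Y: 1·0+3·1+3·3 = 12 | 3·4 = 12
L: 1·0+3·0+3·2 = 6 | 3·2 = 6
A: 1·3+3·0+3·1 = 6 | 3·2 = 6
gcd(1,3,3,3) = 1

Coefficients: [1, 3, 3, 3]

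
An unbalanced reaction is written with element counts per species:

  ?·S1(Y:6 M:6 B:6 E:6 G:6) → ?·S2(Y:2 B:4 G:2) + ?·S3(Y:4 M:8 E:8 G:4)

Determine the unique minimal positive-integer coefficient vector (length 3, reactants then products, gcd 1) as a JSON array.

Coefficients: [4, 6, 3]

Y: 4·6 = 24 | 6·2+3·4 = 24
M: 4·6 = 24 | 6·0+3·8 = 24
B: 4·6 = 24 | 6·4+3·0 = 24
E: 4·6 = 24 | 6·0+3·8 = 24
G: 4·6 = 24 | 6·2+3·4 = 24
gcd(4,6,3) = 1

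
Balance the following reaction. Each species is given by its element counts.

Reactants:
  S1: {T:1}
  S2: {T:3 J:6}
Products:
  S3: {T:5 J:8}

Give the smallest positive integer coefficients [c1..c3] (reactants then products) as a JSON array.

T: 3·1+4·3 = 15 | 3·5 = 15
J: 3·0+4·6 = 24 | 3·8 = 24
gcd(3,4,3) = 1

Coefficients: [3, 4, 3]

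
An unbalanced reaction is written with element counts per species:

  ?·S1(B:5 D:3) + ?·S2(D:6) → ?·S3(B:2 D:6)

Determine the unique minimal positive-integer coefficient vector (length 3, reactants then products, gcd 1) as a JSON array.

B: 2·5+4·0 = 10 | 5·2 = 10
D: 2·3+4·6 = 30 | 5·6 = 30
gcd(2,4,5) = 1

Coefficients: [2, 4, 5]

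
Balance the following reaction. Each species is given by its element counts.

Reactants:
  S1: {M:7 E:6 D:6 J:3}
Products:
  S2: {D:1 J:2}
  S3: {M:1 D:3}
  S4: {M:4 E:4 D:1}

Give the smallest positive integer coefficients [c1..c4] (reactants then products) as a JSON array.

M: 2·7 = 14 | 3·0+2·1+3·4 = 14
E: 2·6 = 12 | 3·0+2·0+3·4 = 12
D: 2·6 = 12 | 3·1+2·3+3·1 = 12
J: 2·3 = 6 | 3·2+2·0+3·0 = 6
gcd(2,3,2,3) = 1

Coefficients: [2, 3, 2, 3]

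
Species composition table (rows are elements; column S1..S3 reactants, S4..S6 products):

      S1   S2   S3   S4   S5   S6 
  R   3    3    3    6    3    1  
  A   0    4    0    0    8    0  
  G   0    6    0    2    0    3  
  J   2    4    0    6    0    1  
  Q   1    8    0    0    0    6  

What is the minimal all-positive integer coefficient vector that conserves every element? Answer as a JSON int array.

R: 4·3+4·3+2·3 = 30 | 3·6+2·3+6·1 = 30
A: 4·0+4·4+2·0 = 16 | 3·0+2·8+6·0 = 16
G: 4·0+4·6+2·0 = 24 | 3·2+2·0+6·3 = 24
J: 4·2+4·4+2·0 = 24 | 3·6+2·0+6·1 = 24
Q: 4·1+4·8+2·0 = 36 | 3·0+2·0+6·6 = 36
gcd(4,4,2,3,2,6) = 1

Coefficients: [4, 4, 2, 3, 2, 6]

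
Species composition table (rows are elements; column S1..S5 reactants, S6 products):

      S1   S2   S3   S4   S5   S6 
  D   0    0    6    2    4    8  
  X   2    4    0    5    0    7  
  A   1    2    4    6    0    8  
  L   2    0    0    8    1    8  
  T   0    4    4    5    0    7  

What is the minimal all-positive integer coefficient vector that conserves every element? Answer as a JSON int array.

D: 6·0+2·0+3·6+3·2+4·4 = 40 | 5·8 = 40
X: 6·2+2·4+3·0+3·5+4·0 = 35 | 5·7 = 35
A: 6·1+2·2+3·4+3·6+4·0 = 40 | 5·8 = 40
L: 6·2+2·0+3·0+3·8+4·1 = 40 | 5·8 = 40
T: 6·0+2·4+3·4+3·5+4·0 = 35 | 5·7 = 35
gcd(6,2,3,3,4,5) = 1

Coefficients: [6, 2, 3, 3, 4, 5]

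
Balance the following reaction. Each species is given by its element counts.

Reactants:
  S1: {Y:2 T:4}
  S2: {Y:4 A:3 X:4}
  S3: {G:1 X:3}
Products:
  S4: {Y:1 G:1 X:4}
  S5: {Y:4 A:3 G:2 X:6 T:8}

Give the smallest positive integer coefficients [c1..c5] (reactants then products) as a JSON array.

Y: 2·2+1·4+6·0 = 8 | 4·1+1·4 = 8
A: 2·0+1·3+6·0 = 3 | 4·0+1·3 = 3
G: 2·0+1·0+6·1 = 6 | 4·1+1·2 = 6
X: 2·0+1·4+6·3 = 22 | 4·4+1·6 = 22
T: 2·4+1·0+6·0 = 8 | 4·0+1·8 = 8
gcd(2,1,6,4,1) = 1

Coefficients: [2, 1, 6, 4, 1]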